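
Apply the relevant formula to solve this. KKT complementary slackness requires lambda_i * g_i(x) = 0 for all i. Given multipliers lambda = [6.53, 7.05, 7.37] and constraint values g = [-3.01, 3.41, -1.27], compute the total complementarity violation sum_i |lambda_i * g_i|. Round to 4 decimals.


KKT complementary slackness check:
lambda_1 * g_1 = 6.53 * -3.01 = -19.6553
lambda_2 * g_2 = 7.05 * 3.41 = 24.0405
lambda_3 * g_3 = 7.37 * -1.27 = -9.3599
Total violation = 19.6553 + 24.0405 + 9.3599 = 53.0557


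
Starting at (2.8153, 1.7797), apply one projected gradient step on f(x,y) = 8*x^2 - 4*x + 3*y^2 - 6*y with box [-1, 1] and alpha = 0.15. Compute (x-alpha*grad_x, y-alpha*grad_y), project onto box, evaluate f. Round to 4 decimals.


Step 1: Compute gradient at (2.8153, 1.7797).
grad_x = 2*8*2.8153 - 4 = 41.0448
grad_y = 2*3*1.7797 - 6 = 4.6782
Step 2: Gradient step.
x_raw = 2.8153 - 0.15*41.0448 = -3.3414
y_raw = 1.7797 - 0.15*4.6782 = 1.078
Step 3: Project onto [-1, 1].
x_proj = clip(-3.3414) = -1.0
y_proj = clip(1.078) = 1.0
Step 4: Evaluate f.
f(-1.0, 1.0) = 9.0


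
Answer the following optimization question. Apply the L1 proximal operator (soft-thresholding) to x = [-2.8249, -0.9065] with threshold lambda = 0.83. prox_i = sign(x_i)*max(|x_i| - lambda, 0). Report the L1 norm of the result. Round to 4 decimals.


Soft-thresholding with lambda = 0.83:
prox(-2.8249) = sign(-2.8249)*max(|-2.8249| - 0.83, 0) = -1.9949
prox(-0.9065) = sign(-0.9065)*max(|-0.9065| - 0.83, 0) = -0.0765
prox(x) = [-1.9949, -0.0765]
||prox(x)||_1 = 1.9949 + 0.0765 = 2.0714


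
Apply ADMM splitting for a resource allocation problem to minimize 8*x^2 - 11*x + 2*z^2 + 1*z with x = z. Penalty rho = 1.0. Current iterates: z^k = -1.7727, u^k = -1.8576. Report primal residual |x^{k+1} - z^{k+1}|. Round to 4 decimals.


ADMM iteration with rho = 1.0, z^k = -1.7727, u^k = -1.8576
Step 1: x-update.
Minimize 8*x^2 - 11*x + (1.0/2)*(x + 1.7727 - 1.8576)^2
FOC: (2*8 + 1.0)*x = 11 + 1.0*(-1.7727 + 1.8576)
x^{k+1} = 0.6521
Step 2: z-update.
Minimize 2*z^2 + 1*z + (1.0/2)*(0.6521 - z - 1.8576)^2
FOC: (2*2 + 1.0)*z = -1 + 1.0*(0.6521 - 1.8576)
z^{k+1} = -0.4411
Step 3: u-update.
u^{k+1} = -1.8576 + 0.6521 + 0.4411 = -0.7644
Step 4: Primal residual = |0.6521 + 0.4411| = 1.0932


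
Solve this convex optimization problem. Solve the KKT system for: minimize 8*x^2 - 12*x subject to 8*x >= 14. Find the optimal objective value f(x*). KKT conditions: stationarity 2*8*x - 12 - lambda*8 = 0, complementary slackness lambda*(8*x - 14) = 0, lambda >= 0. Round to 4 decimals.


Step 1: Try lambda = 0 (constraint inactive).
x_unc = 12/(2*8) = 0.75
Check: 8*0.75 = 6.0 < 14 -- violated!
Step 2: Constraint must be active: 8*x = 14
x* = 14/8 = 1.75
lambda = (2*8*1.75 - 12)/8 = 2.0
Step 3: Compute optimal value.
f(x*) = 8*1.75^2 - 12*1.75 = 3.5


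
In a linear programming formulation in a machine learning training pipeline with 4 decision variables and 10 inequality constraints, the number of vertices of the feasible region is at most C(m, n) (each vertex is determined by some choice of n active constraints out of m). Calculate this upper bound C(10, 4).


Each vertex corresponds to some choice of n active constraints out of m, so the number of vertices is at most C(m, n) = m! / (n!(m-n)!).
m = 10, n = 4
Numerator: 10 * 9 * 8 * 7
Denominator: 4! = 24
C(10, 4) = 210


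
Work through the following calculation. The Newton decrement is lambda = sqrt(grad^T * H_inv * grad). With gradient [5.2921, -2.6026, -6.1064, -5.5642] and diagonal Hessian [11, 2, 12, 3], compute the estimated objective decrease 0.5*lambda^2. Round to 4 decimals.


Step 1: H is diagonal, so H^(-1) * g = [0.4811, -1.3013, -0.5089, -1.8547].
Step 2: g^T H^(-1) g = sum_i g_i^2 / H_ii
  = (5.2921)^2/11 + (-2.6026)^2/2 + (-6.1064)^2/12 + (-5.5642)^2/3
  = 2.546 + 3.3868 + 3.1073 + 10.3201 = 19.3602
Step 3: Objective decrease = 0.5 * g^T H^(-1) g = 9.6801


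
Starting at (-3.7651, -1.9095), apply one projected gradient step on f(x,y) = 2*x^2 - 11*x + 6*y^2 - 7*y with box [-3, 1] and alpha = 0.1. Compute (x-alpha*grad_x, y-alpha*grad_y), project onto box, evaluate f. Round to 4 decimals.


Step 1: Compute gradient at (-3.7651, -1.9095).
grad_x = 2*2*-3.7651 - 11 = -26.0604
grad_y = 2*6*-1.9095 - 7 = -29.914
Step 2: Gradient step.
x_raw = -3.7651 - 0.1*-26.0604 = -1.1591
y_raw = -1.9095 - 0.1*-29.914 = 1.0819
Step 3: Project onto [-3, 1].
x_proj = clip(-1.1591) = -1.1591
y_proj = clip(1.0819) = 1.0
Step 4: Evaluate f.
f(-1.1591, 1.0) = 14.4365


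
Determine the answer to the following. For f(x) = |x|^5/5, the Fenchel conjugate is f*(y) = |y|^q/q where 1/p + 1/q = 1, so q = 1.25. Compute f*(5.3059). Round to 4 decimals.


The conjugate exponent q satisfies 1/p + 1/q = 1.
p = 5, so q = 5/(5 - 1) = 1.25
|y|^q = 5.3059^1.25 = 8.0528
f*(5.3059) = 8.0528 / 1.25 = 6.4423


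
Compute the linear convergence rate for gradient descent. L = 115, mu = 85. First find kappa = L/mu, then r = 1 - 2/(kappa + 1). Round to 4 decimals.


Step 1: Compute the condition number.
kappa = L/mu = 115/85 = 1.3529
Step 2: Compute the convergence rate.
r = 1 - 2/(kappa + 1) = 1 - 2*mu/(L + mu) = (L - mu)/(L + mu) = 30/200 = 0.15


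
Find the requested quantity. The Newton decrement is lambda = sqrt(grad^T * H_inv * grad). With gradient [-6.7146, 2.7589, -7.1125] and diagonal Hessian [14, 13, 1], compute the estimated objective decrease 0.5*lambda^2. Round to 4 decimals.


Step 1: H is diagonal, so H^(-1) * g = [-0.4796, 0.2122, -7.1125].
Step 2: g^T H^(-1) g = sum_i g_i^2 / H_ii
  = (-6.7146)^2/14 + (2.7589)^2/13 + (-7.1125)^2/1
  = 3.2204 + 0.5855 + 50.5877 = 54.3936
Step 3: Objective decrease = 0.5 * g^T H^(-1) g = 27.1968


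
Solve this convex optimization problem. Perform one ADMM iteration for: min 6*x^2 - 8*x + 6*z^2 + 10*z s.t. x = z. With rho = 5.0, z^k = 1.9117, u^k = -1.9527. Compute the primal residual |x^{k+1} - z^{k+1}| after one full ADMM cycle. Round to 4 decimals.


ADMM iteration with rho = 5.0, z^k = 1.9117, u^k = -1.9527
Step 1: x-update.
Minimize 6*x^2 - 8*x + (5.0/2)*(x - 1.9117 - 1.9527)^2
FOC: (2*6 + 5.0)*x = 8 + 5.0*(1.9117 + 1.9527)
x^{k+1} = 1.6072
Step 2: z-update.
Minimize 6*z^2 + 10*z + (5.0/2)*(1.6072 - z - 1.9527)^2
FOC: (2*6 + 5.0)*z = -10 + 5.0*(1.6072 - 1.9527)
z^{k+1} = -0.6899
Step 3: u-update.
u^{k+1} = -1.9527 + 1.6072 + 0.6899 = 0.3443
Step 4: Primal residual = |1.6072 + 0.6899| = 2.297


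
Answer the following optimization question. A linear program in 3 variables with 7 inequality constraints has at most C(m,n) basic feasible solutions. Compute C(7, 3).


Each vertex corresponds to some choice of n active constraints out of m, so the number of vertices is at most C(m, n) = m! / (n!(m-n)!).
m = 7, n = 3
Numerator: 7 * 6 * 5
Denominator: 3! = 6
C(7, 3) = 35


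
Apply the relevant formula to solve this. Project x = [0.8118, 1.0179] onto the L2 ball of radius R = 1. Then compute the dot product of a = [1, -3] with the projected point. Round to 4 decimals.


Step 1: Compute ||x|| (intermediates to 6 decimals).
||x|| = sqrt(0.8118^2 + 1.0179^2) = 1.301975
Step 2: Project.
Since ||x|| > R, scale = R/||x|| = 1/1.301975 = 0.768064, proj(x) = scale * x
proj(x) = [0.623514, 0.781812]
Step 3: Dot product.
a^T * proj(x) = 1*0.623514 - 3*0.781812 = -1.7219


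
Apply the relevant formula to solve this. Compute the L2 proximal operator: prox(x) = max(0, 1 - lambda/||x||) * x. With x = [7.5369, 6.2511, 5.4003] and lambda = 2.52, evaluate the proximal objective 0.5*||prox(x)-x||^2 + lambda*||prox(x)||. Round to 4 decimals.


Step 1: Compute ||x||.
||x|| = 11.1823
Step 2: Compute scaling factor.
scale = max(0, 1 - 2.52/11.1823) = 0.7746
Step 3: prox(x) = [5.8384, 4.8424, 4.1833]
||prox(x)|| = 8.6623
Step 4: Proximal objective.
0.5*||prox-x||^2 = 3.1752
lambda*||prox|| = 21.829
Total = 25.0043


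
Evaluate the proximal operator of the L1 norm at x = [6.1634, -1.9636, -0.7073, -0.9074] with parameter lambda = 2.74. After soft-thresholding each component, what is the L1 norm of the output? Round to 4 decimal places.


Soft-thresholding with lambda = 2.74:
prox(6.1634) = sign(6.1634)*max(|6.1634| - 2.74, 0) = 3.4234
prox(-1.9636) = sign(-1.9636)*max(|-1.9636| - 2.74, 0) = 0.0
prox(-0.7073) = sign(-0.7073)*max(|-0.7073| - 2.74, 0) = 0.0
prox(-0.9074) = sign(-0.9074)*max(|-0.9074| - 2.74, 0) = 0.0
prox(x) = [3.4234, 0.0, 0.0, 0.0]
||prox(x)||_1 = 3.4234 + 0.0 + 0.0 + 0.0 = 3.4234


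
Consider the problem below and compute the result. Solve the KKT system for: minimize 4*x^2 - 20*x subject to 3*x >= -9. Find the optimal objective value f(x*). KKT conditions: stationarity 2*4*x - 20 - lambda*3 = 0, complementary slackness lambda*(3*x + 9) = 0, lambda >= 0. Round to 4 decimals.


Step 1: Try lambda = 0 (constraint inactive).
Stationarity: 2*4*x - 20 = 0
x* = 20/(2*4) = 2.5
Check constraint: 3*2.5 = 7.5 >= -9 -- satisfied.
Step 2: Compute optimal value.
f(x*) = 4*2.5^2 - 20*2.5 = -25.0


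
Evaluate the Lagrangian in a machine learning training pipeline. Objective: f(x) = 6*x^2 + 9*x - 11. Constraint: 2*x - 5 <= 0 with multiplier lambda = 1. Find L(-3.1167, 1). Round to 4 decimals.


Step 1: Evaluate f(x).
f(-3.1167) = 6*(-3.1167)^2 + 9*(-3.1167) - 11 = 19.2326
Step 2: Evaluate g(x).
g(-3.1167) = 2*-3.1167 - 5 = -11.2334
Step 3: Compute Lagrangian.
L = 19.2326 + 1*-11.2334 = 7.9992


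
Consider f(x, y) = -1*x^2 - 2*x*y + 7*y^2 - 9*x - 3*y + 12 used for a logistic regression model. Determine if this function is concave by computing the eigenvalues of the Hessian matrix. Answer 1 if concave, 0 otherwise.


The Hessian of f(x,y) = -1*x^2 - 2*x*y + 7*y^2 - 9*x - 3*y + 12 is:
H = [[-2, -2], [-2, 14]]
Trace = -2 + 14 = 12
Determinant = -2*14 - (-2)^2 = -32
Discriminant = (12)^2 - 4*-32 = 272.0
Eigenvalues: lambda_1 = -2.2462, lambda_2 = 14.2462
The function is not concave.

0


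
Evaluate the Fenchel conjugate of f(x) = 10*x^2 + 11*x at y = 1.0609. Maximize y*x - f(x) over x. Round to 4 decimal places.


f*(y) = sup_x {y*x - a*x^2 - b*x} = sup_x {(y-b)*x - a*x^2}
FOC: (y - b) - 2a*x = 0 => x* = (y - b)/(2a)
x* = (1.0609 - 11)/(2*10) = -0.497
f*(1.0609) = (y-b)^2/(4a) = (1.0609 - 11)^2/(4*10)
= 98.7857/40 = 2.4696


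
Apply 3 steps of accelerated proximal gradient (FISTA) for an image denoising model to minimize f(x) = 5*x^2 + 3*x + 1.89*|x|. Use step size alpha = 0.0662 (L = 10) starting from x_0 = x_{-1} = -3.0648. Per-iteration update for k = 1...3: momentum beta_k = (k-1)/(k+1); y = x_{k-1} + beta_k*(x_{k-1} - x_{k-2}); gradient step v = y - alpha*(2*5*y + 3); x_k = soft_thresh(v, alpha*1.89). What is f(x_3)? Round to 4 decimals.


FISTA on f(x) = 5*x^2 + 3*x + 1.89*|x|
L = 10, alpha = 0.0662
Iteration 1: beta = 0.0, y = -3.0648 + 0.0*(-3.0648 + 3.0648) = -3.0648
  grad(y) = -27.648, v = y - alpha*grad = -1.2345
  prox(v) = soft_thresh(-1.2345, 0.1251) = -1.1094
Iteration 2: beta = 0.3333, y = -1.1094 + 0.3333*(-1.1094 + 3.0648) = -0.4576
  grad(y) = -1.5758, v = y - alpha*grad = -0.3533
  prox(v) = soft_thresh(-0.3533, 0.1251) = -0.2281
Iteration 3: beta = 0.5, y = -0.2281 + 0.5*(-0.2281 + 1.1094) = 0.2125
  grad(y) = 5.1248, v = y - alpha*grad = -0.1268
  prox(v) = soft_thresh(-0.1268, 0.1251) = -0.0017
f(x_3) = 5*(-0.0017)^2 + 3*(-0.0017) + 1.89*|-0.0017| = -0.0018


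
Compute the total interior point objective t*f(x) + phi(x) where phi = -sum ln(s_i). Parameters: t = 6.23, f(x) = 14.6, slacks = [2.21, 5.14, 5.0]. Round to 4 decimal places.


Step 1: Compute log-barrier.
ln values: [0.793, 1.6371, 1.6094]
phi = -(0.793 + 1.6371 + 1.6094) = -4.0395
Step 2: Compute augmented objective.
t*f(x) = 6.23*14.6 = 90.958
Total = 90.958 - 4.0395 = 86.9185


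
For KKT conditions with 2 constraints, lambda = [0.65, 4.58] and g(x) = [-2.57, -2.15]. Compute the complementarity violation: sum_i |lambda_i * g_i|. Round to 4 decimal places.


KKT complementary slackness check:
lambda_1 * g_1 = 0.65 * -2.57 = -1.6705
lambda_2 * g_2 = 4.58 * -2.15 = -9.847
Total violation = 1.6705 + 9.847 = 11.5175


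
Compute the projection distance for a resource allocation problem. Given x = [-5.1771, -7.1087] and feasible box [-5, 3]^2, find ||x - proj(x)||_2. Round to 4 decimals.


Project each component onto [-5, 3].
clip(-5.1771) = -5.0, clip(-7.1087) = -5.0
Projection = [-5.0, -5.0]
Squared diffs: [0.0314, 4.4466]
Distance = sqrt(4.478) = 2.1161


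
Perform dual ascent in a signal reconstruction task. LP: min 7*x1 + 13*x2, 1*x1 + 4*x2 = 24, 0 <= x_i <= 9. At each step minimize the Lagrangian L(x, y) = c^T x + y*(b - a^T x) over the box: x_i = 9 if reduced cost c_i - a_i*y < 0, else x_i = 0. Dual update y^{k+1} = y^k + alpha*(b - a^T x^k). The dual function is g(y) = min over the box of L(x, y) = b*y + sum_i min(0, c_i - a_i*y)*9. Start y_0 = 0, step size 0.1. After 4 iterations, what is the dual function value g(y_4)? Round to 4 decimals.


Dual ascent for LP: min 7*x1 + 13*x2, 1*x1 + 4*x2 = 24, 0 <= x_i <= 9
Step 1: y^k = 0.0, reduced costs: (7.0, 13.0)
  x^k = (0.0, 0.0), subgradient = b - a^T x = 24.0
  y^{k+1} = 0.0 + 0.1*24.0 = 2.4
Step 2: y^k = 2.4, reduced costs: (4.6, 3.4)
  x^k = (0.0, 0.0), subgradient = b - a^T x = 24.0
  y^{k+1} = 2.4 + 0.1*24.0 = 4.8
Step 3: y^k = 4.8, reduced costs: (2.2, -6.2)
  x^k = (0.0, 9.0), subgradient = b - a^T x = -12.0
  y^{k+1} = 4.8 + 0.1*-12.0 = 3.6
Step 4: y^k = 3.6, reduced costs: (3.4, -1.4)
  x^k = (0.0, 9.0), subgradient = b - a^T x = -12.0
  y^{k+1} = 3.6 + 0.1*-12.0 = 2.4
Dual objective at y_4 = 2.4: reduced costs (4.6, 3.4), box minimizer x = (0.0, 0.0)
g(y_4) = b*y + (c1 - a1*y)*x1 + (c2 - a2*y)*x2 = 24*2.4 + 4.6*0.0 + 3.4*0.0 = 57.6 + 0.0 + 0.0 = 57.6


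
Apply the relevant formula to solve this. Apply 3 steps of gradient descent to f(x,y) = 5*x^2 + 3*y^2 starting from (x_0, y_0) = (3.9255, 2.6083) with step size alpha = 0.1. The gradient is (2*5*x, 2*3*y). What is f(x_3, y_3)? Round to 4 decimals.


Gradient descent on f(x,y) = 5*x^2 + 3*y^2.
Starting point: (3.9255, 2.6083), alpha = 0.1
Step 1: grad_x = 2*5*3.9255 = 39.255, grad_y = 2*3*2.6083 = 15.6498
  x_1 = 3.9255 - 0.1*39.255 = -0.0
  y_1 = 2.6083 - 0.1*15.6498 = 1.0433
Step 2: grad_x = 2*5*-0.0 = -0.0, grad_y = 2*3*1.0433 = 6.2599
  x_2 = -0.0 - 0.1*-0.0 = 0.0
  y_2 = 1.0433 - 0.1*6.2599 = 0.4173
Step 3: grad_x = 2*5*0.0 = 0.0, grad_y = 2*3*0.4173 = 2.504
  x_3 = 0.0 - 0.1*0.0 = 0.0
  y_3 = 0.4173 - 0.1*2.504 = 0.1669
f(0.0, 0.1669) = 5*0.0^2 + 3*0.1669^2 = 0.0836


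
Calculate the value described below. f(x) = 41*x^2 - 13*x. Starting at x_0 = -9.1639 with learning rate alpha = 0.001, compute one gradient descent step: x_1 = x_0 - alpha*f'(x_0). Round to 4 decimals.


We compute the gradient at x_0 and apply the update.
f'(x) = 82*x - 13
f'(-9.1639) = 82*-9.1639 - 13 = -764.4398
x_1 = -9.1639 - 0.001*-764.4398 = -8.3995


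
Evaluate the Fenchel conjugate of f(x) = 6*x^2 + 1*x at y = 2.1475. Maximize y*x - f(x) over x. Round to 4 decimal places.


f*(y) = sup_x {y*x - a*x^2 - b*x} = sup_x {(y-b)*x - a*x^2}
FOC: (y - b) - 2a*x = 0 => x* = (y - b)/(2a)
x* = (2.1475 - 1)/(2*6) = 0.0956
f*(2.1475) = (y-b)^2/(4a) = (2.1475 - 1)^2/(4*6)
= 1.3168/24 = 0.0549


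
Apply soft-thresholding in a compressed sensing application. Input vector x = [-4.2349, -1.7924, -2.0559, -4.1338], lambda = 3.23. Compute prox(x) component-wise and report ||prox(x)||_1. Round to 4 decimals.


Soft-thresholding with lambda = 3.23:
prox(-4.2349) = sign(-4.2349)*max(|-4.2349| - 3.23, 0) = -1.0049
prox(-1.7924) = sign(-1.7924)*max(|-1.7924| - 3.23, 0) = 0.0
prox(-2.0559) = sign(-2.0559)*max(|-2.0559| - 3.23, 0) = 0.0
prox(-4.1338) = sign(-4.1338)*max(|-4.1338| - 3.23, 0) = -0.9038
prox(x) = [-1.0049, 0.0, 0.0, -0.9038]
||prox(x)||_1 = 1.0049 + 0.0 + 0.0 + 0.9038 = 1.9087


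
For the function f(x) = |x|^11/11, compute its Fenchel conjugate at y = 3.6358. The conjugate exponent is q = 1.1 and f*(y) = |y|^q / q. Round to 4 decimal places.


The conjugate exponent q satisfies 1/p + 1/q = 1.
p = 11, so q = 11/(11 - 1) = 1.1
|y|^q = 3.6358^1.1 = 4.1368
f*(3.6358) = 4.1368 / 1.1 = 3.7607


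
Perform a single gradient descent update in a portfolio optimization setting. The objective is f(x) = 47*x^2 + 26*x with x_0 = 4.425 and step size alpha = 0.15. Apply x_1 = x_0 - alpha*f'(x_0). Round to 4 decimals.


We compute the gradient at x_0 and apply the update.
f'(x) = 94*x + 26
f'(4.425) = 94*4.425 + 26 = 441.95
x_1 = 4.425 - 0.15*441.95 = -61.8675


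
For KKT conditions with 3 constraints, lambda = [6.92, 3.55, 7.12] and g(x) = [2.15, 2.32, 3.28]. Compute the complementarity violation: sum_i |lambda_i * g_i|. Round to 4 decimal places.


KKT complementary slackness check:
lambda_1 * g_1 = 6.92 * 2.15 = 14.878
lambda_2 * g_2 = 3.55 * 2.32 = 8.236
lambda_3 * g_3 = 7.12 * 3.28 = 23.3536
Total violation = 14.878 + 8.236 + 23.3536 = 46.4676


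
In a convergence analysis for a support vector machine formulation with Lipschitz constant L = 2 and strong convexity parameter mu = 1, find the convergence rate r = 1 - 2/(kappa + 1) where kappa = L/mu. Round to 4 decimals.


Step 1: Compute the condition number.
kappa = L/mu = 2/1 = 2.0
Step 2: Compute the convergence rate.
r = 1 - 2/(kappa + 1) = 1 - 2*mu/(L + mu) = (L - mu)/(L + mu) = 1/3 = 0.3333


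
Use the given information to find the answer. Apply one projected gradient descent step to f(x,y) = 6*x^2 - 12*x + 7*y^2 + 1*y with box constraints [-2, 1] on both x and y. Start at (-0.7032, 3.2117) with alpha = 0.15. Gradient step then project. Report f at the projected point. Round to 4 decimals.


Step 1: Compute gradient at (-0.7032, 3.2117).
grad_x = 2*6*-0.7032 - 12 = -20.4384
grad_y = 2*7*3.2117 + 1 = 45.9638
Step 2: Gradient step.
x_raw = -0.7032 - 0.15*-20.4384 = 2.3626
y_raw = 3.2117 - 0.15*45.9638 = -3.6829
Step 3: Project onto [-2, 1].
x_proj = clip(2.3626) = 1.0
y_proj = clip(-3.6829) = -2.0
Step 4: Evaluate f.
f(1.0, -2.0) = 20.0


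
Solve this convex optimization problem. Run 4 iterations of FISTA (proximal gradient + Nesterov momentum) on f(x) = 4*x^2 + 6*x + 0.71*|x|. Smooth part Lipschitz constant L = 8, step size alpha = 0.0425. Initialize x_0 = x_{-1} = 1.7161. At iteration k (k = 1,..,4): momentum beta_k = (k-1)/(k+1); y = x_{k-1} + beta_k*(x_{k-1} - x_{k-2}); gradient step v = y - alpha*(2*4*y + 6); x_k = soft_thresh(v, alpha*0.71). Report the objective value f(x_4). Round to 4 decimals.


FISTA on f(x) = 4*x^2 + 6*x + 0.71*|x|
L = 8, alpha = 0.0425
Iteration 1: beta = 0.0, y = 1.7161 + 0.0*(1.7161 - 1.7161) = 1.7161
  grad(y) = 19.7288, v = y - alpha*grad = 0.8776
  prox(v) = soft_thresh(0.8776, 0.0302) = 0.8475
Iteration 2: beta = 0.3333, y = 0.8475 + 0.3333*(0.8475 - 1.7161) = 0.5579
  grad(y) = 10.4632, v = y - alpha*grad = 0.1132
  prox(v) = soft_thresh(0.1132, 0.0302) = 0.083
Iteration 3: beta = 0.5, y = 0.083 + 0.5*(0.083 - 0.8475) = -0.2992
  grad(y) = 3.6067, v = y - alpha*grad = -0.4524
  prox(v) = soft_thresh(-0.4524, 0.0302) = -0.4223
Iteration 4: beta = 0.6, y = -0.4223 + 0.6*(-0.4223 - 0.083) = -0.7255
  grad(y) = 0.1963, v = y - alpha*grad = -0.7338
  prox(v) = soft_thresh(-0.7338, 0.0302) = -0.7036
f(x_4) = 4*(-0.7036)^2 + 6*(-0.7036) + 0.71*|-0.7036| = -1.7418


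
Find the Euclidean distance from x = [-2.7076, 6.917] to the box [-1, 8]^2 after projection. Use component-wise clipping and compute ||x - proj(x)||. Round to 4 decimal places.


Project each component onto [-1, 8].
clip(-2.7076) = -1.0, clip(6.917) = 6.917
Projection = [-1.0, 6.917]
Squared diffs: [2.9159, 0.0]
Distance = sqrt(2.9159) = 1.7076


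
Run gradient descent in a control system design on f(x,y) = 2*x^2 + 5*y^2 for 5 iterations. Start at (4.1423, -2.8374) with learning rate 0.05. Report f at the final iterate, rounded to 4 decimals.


Gradient descent on f(x,y) = 2*x^2 + 5*y^2.
Starting point: (4.1423, -2.8374), alpha = 0.05
Step 1: grad_x = 2*2*4.1423 = 16.5692, grad_y = 2*5*-2.8374 = -28.374
  x_1 = 4.1423 - 0.05*16.5692 = 3.3138
  y_1 = -2.8374 - 0.05*-28.374 = -1.4187
Step 2: grad_x = 2*2*3.3138 = 13.2554, grad_y = 2*5*-1.4187 = -14.187
  x_2 = 3.3138 - 0.05*13.2554 = 2.6511
  y_2 = -1.4187 - 0.05*-14.187 = -0.7094
Step 3: grad_x = 2*2*2.6511 = 10.6043, grad_y = 2*5*-0.7094 = -7.0935
  x_3 = 2.6511 - 0.05*10.6043 = 2.1209
  y_3 = -0.7094 - 0.05*-7.0935 = -0.3547
Step 4: grad_x = 2*2*2.1209 = 8.4834, grad_y = 2*5*-0.3547 = -3.5468
  x_4 = 2.1209 - 0.05*8.4834 = 1.6967
  y_4 = -0.3547 - 0.05*-3.5468 = -0.1773
Step 5: grad_x = 2*2*1.6967 = 6.7867, grad_y = 2*5*-0.1773 = -1.7734
  x_5 = 1.6967 - 0.05*6.7867 = 1.3573
  y_5 = -0.1773 - 0.05*-1.7734 = -0.0887
f(1.3573, -0.0887) = 2*1.3573^2 + 5*(-0.0887)^2 = 3.7241


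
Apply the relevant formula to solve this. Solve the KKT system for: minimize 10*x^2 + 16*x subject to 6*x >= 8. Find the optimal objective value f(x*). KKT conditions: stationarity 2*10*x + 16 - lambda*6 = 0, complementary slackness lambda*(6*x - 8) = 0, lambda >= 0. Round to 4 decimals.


Step 1: Try lambda = 0 (constraint inactive).
x_unc = -16/(2*10) = -0.8
Check: 6*-0.8 = -4.8 < 8 -- violated!
Step 2: Constraint must be active: 6*x = 8
x* = 8/6 = 4/3 = 1.3333 (rounded; the exact value 4/3 is used below)
lambda = (2*10*(4/3) + 16)/6 = 7.1111
Step 3: Compute optimal value.
f(x*) = 10*(4/3)^2 + 16*(4/3) = 39.1111


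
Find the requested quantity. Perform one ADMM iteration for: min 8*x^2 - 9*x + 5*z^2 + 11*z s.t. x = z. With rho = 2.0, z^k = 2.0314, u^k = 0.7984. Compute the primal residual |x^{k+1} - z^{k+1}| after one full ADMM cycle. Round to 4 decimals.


ADMM iteration with rho = 2.0, z^k = 2.0314, u^k = 0.7984
Step 1: x-update.
Minimize 8*x^2 - 9*x + (2.0/2)*(x - 2.0314 + 0.7984)^2
FOC: (2*8 + 2.0)*x = 9 + 2.0*(2.0314 - 0.7984)
x^{k+1} = 0.637
Step 2: z-update.
Minimize 5*z^2 + 11*z + (2.0/2)*(0.637 - z + 0.7984)^2
FOC: (2*5 + 2.0)*z = -11 + 2.0*(0.637 + 0.7984)
z^{k+1} = -0.6774
Step 3: u-update.
u^{k+1} = 0.7984 + 0.637 + 0.6774 = 2.1128
Step 4: Primal residual = |0.637 + 0.6774| = 1.3144


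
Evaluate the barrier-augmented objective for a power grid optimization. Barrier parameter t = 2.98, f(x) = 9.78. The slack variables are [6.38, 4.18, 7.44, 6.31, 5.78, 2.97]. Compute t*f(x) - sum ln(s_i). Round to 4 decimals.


Step 1: Compute log-barrier.
ln values: [1.8532, 1.4303, 2.0069, 1.8421, 1.7544, 1.0886]
phi = -(1.8532 + 1.4303 + 2.0069 + 1.8421 + 1.7544 + 1.0886) = -9.9755
Step 2: Compute augmented objective.
t*f(x) = 2.98*9.78 = 29.1444
Total = 29.1444 - 9.9755 = 19.1689


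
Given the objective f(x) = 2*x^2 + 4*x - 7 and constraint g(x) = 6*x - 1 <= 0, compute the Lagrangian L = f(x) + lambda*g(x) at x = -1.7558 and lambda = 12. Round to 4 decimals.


Step 1: Evaluate f(x).
f(-1.7558) = 2*(-1.7558)^2 + 4*(-1.7558) - 7 = -7.8575
Step 2: Evaluate g(x).
g(-1.7558) = 6*-1.7558 - 1 = -11.5348
Step 3: Compute Lagrangian.
L = -7.8575 + 12*-11.5348 = -146.2751


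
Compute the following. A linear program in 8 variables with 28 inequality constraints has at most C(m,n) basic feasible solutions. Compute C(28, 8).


Each vertex corresponds to some choice of n active constraints out of m, so the number of vertices is at most C(m, n) = m! / (n!(m-n)!).
m = 28, n = 8
Numerator: 28 * 27 * 26 * 25 * 24 * 23 * 22 * 21
Denominator: 8! = 40320
C(28, 8) = 3108105


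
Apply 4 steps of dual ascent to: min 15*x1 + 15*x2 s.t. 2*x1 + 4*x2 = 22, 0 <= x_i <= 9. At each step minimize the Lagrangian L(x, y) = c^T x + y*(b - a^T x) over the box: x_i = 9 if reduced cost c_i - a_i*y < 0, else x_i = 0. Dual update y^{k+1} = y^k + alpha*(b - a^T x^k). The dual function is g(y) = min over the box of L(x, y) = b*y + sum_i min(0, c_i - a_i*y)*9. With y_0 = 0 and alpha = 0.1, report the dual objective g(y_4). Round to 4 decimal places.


Dual ascent for LP: min 15*x1 + 15*x2, 2*x1 + 4*x2 = 22, 0 <= x_i <= 9
Step 1: y^k = 0.0, reduced costs: (15.0, 15.0)
  x^k = (0.0, 0.0), subgradient = b - a^T x = 22.0
  y^{k+1} = 0.0 + 0.1*22.0 = 2.2
Step 2: y^k = 2.2, reduced costs: (10.6, 6.2)
  x^k = (0.0, 0.0), subgradient = b - a^T x = 22.0
  y^{k+1} = 2.2 + 0.1*22.0 = 4.4
Step 3: y^k = 4.4, reduced costs: (6.2, -2.6)
  x^k = (0.0, 9.0), subgradient = b - a^T x = -14.0
  y^{k+1} = 4.4 + 0.1*-14.0 = 3.0
Step 4: y^k = 3.0, reduced costs: (9.0, 3.0)
  x^k = (0.0, 0.0), subgradient = b - a^T x = 22.0
  y^{k+1} = 3.0 + 0.1*22.0 = 5.2
Dual objective at y_4 = 5.2: reduced costs (4.6, -5.8), box minimizer x = (0.0, 9.0)
g(y_4) = b*y + (c1 - a1*y)*x1 + (c2 - a2*y)*x2 = 22*5.2 + 4.6*0.0 + (-5.8)*9.0 = 114.4 + 0.0 - 52.2 = 62.2


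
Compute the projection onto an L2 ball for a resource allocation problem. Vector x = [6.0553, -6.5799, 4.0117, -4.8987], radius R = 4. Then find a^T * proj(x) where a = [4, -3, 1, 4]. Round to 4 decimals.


Step 1: Compute ||x|| (intermediates to 6 decimals).
||x|| = sqrt(6.0553^2 + (-6.5799)^2 + 4.0117^2 + (-4.8987)^2) = 10.956858
Step 2: Project.
Since ||x|| > R, scale = R/||x|| = 4/10.956858 = 0.365068, proj(x) = scale * x
proj(x) = [2.210596, -2.402111, 1.464543, -1.788359]
Step 3: Dot product.
a^T * proj(x) = 4*2.210596 - 3*(-2.402111) + 1*1.464543 + 4*(-1.788359) = 10.3598


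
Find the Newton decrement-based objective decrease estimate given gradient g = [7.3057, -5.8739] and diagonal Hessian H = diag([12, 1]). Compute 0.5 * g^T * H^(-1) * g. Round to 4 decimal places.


Step 1: H is diagonal, so H^(-1) * g = [0.6088, -5.8739].
Step 2: g^T H^(-1) g = sum_i g_i^2 / H_ii
  = (7.3057)^2/12 + (-5.8739)^2/1
  = 4.4478 + 34.5027 = 38.9505
Step 3: Objective decrease = 0.5 * g^T H^(-1) g = 19.4752


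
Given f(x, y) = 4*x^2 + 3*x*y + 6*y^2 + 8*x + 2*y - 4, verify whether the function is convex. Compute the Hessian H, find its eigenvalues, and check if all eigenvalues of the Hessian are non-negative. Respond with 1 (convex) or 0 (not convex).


The Hessian of f(x,y) = 4*x^2 + 3*x*y + 6*y^2 + 8*x + 2*y - 4 is:
H = [[8, 3], [3, 12]]
Trace = 8 + 12 = 20
Determinant = 8*12 - (3)^2 = 87
Discriminant = (20)^2 - 4*87 = 52.0
Eigenvalues: lambda_1 = 6.3944, lambda_2 = 13.6056
The function is convex.

1


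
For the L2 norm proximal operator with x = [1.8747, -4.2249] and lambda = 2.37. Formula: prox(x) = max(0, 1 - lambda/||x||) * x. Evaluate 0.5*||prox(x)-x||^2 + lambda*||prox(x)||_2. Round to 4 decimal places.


Step 1: Compute ||x||.
||x|| = 4.6222
Step 2: Compute scaling factor.
scale = max(0, 1 - 2.37/4.6222) = 0.4873
Step 3: prox(x) = [0.9135, -2.0586]
||prox(x)|| = 2.2522
Step 4: Proximal objective.
0.5*||prox-x||^2 = 2.8085
lambda*||prox|| = 5.3377
Total = 8.146


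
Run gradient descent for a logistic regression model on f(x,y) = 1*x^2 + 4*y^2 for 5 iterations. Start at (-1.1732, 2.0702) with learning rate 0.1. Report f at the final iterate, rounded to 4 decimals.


Gradient descent on f(x,y) = 1*x^2 + 4*y^2.
Starting point: (-1.1732, 2.0702), alpha = 0.1
Step 1: grad_x = 2*1*-1.1732 = -2.3464, grad_y = 2*4*2.0702 = 16.5616
  x_1 = -1.1732 - 0.1*-2.3464 = -0.9386
  y_1 = 2.0702 - 0.1*16.5616 = 0.414
Step 2: grad_x = 2*1*-0.9386 = -1.8771, grad_y = 2*4*0.414 = 3.3123
  x_2 = -0.9386 - 0.1*-1.8771 = -0.7508
  y_2 = 0.414 - 0.1*3.3123 = 0.0828
Step 3: grad_x = 2*1*-0.7508 = -1.5017, grad_y = 2*4*0.0828 = 0.6625
  x_3 = -0.7508 - 0.1*-1.5017 = -0.6007
  y_3 = 0.0828 - 0.1*0.6625 = 0.0166
Step 4: grad_x = 2*1*-0.6007 = -1.2014, grad_y = 2*4*0.0166 = 0.1325
  x_4 = -0.6007 - 0.1*-1.2014 = -0.4805
  y_4 = 0.0166 - 0.1*0.1325 = 0.0033
Step 5: grad_x = 2*1*-0.4805 = -0.9611, grad_y = 2*4*0.0033 = 0.0265
  x_5 = -0.4805 - 0.1*-0.9611 = -0.3844
  y_5 = 0.0033 - 0.1*0.0265 = 0.0007
f(-0.3844, 0.0007) = 1*(-0.3844)^2 + 4*0.0007^2 = 0.1478


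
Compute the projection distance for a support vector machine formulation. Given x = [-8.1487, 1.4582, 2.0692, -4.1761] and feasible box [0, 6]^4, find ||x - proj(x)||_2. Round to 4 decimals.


Project each component onto [0, 6].
clip(-8.1487) = 0.0, clip(1.4582) = 1.4582, clip(2.0692) = 2.0692, clip(-4.1761) = 0.0
Projection = [0.0, 1.4582, 2.0692, 0.0]
Squared diffs: [66.4013, 0.0, 0.0, 17.4398]
Distance = sqrt(83.8411) = 9.1565


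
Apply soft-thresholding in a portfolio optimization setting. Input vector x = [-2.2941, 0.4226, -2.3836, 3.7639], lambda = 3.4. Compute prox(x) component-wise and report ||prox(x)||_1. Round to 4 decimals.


Soft-thresholding with lambda = 3.4:
prox(-2.2941) = sign(-2.2941)*max(|-2.2941| - 3.4, 0) = 0.0
prox(0.4226) = sign(0.4226)*max(|0.4226| - 3.4, 0) = 0.0
prox(-2.3836) = sign(-2.3836)*max(|-2.3836| - 3.4, 0) = 0.0
prox(3.7639) = sign(3.7639)*max(|3.7639| - 3.4, 0) = 0.3639
prox(x) = [0.0, 0.0, 0.0, 0.3639]
||prox(x)||_1 = 0.0 + 0.0 + 0.0 + 0.3639 = 0.3639


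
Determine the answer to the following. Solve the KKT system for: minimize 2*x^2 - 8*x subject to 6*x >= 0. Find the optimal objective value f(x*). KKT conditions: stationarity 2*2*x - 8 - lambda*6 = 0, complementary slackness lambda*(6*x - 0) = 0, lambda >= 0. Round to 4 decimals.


Step 1: Try lambda = 0 (constraint inactive).
Stationarity: 2*2*x - 8 = 0
x* = 8/(2*2) = 2.0
Check constraint: 6*2.0 = 12.0 >= 0 -- satisfied.
Step 2: Compute optimal value.
f(x*) = 2*2.0^2 - 8*2.0 = -8.0


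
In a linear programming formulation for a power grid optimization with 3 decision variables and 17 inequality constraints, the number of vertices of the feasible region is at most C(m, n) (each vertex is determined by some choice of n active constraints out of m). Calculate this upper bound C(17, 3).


Each vertex corresponds to some choice of n active constraints out of m, so the number of vertices is at most C(m, n) = m! / (n!(m-n)!).
m = 17, n = 3
Numerator: 17 * 16 * 15
Denominator: 3! = 6
C(17, 3) = 680


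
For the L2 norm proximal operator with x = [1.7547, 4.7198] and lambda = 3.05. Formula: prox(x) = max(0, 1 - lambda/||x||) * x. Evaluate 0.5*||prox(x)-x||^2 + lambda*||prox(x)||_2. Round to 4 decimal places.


Step 1: Compute ||x||.
||x|| = 5.0354
Step 2: Compute scaling factor.
scale = max(0, 1 - 3.05/5.0354) = 0.3943
Step 3: prox(x) = [0.6919, 1.861]
||prox(x)|| = 1.9854
Step 4: Proximal objective.
0.5*||prox-x||^2 = 4.6513
lambda*||prox|| = 6.0555
Total = 10.7068


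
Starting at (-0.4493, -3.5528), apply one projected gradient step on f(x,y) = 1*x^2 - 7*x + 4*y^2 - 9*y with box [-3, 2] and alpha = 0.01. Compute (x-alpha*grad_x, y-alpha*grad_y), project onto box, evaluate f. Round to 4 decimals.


Step 1: Compute gradient at (-0.4493, -3.5528).
grad_x = 2*1*-0.4493 - 7 = -7.8986
grad_y = 2*4*-3.5528 - 9 = -37.4224
Step 2: Gradient step.
x_raw = -0.4493 - 0.01*-7.8986 = -0.3703
y_raw = -3.5528 - 0.01*-37.4224 = -3.1786
Step 3: Project onto [-3, 2].
x_proj = clip(-0.3703) = -0.3703
y_proj = clip(-3.1786) = -3.0
Step 4: Evaluate f.
f(-0.3703, -3.0) = 65.7293


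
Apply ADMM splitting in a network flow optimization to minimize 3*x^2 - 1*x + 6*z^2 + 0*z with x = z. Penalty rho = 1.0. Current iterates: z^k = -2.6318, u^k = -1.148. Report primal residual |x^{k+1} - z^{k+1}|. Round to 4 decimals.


ADMM iteration with rho = 1.0, z^k = -2.6318, u^k = -1.148
Step 1: x-update.
Minimize 3*x^2 - 1*x + (1.0/2)*(x + 2.6318 - 1.148)^2
FOC: (2*3 + 1.0)*x = 1 + 1.0*(-2.6318 + 1.148)
x^{k+1} = -0.0691
Step 2: z-update.
Minimize 6*z^2 + 0*z + (1.0/2)*(-0.0691 - z - 1.148)^2
FOC: (2*6 + 1.0)*z = 0 + 1.0*(-0.0691 - 1.148)
z^{k+1} = -0.0936
Step 3: u-update.
u^{k+1} = -1.148 - 0.0691 + 0.0936 = -1.1235
Step 4: Primal residual = |-0.0691 + 0.0936| = 0.0245


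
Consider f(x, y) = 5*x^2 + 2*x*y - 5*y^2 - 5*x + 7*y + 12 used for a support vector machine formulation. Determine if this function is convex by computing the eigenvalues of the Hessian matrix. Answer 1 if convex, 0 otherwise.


The Hessian of f(x,y) = 5*x^2 + 2*x*y - 5*y^2 - 5*x + 7*y + 12 is:
H = [[10, 2], [2, -10]]
Trace = 10 - 10 = 0
Determinant = 10*-10 - (2)^2 = -104
Discriminant = (0)^2 - 4*-104 = 416.0
Eigenvalues: lambda_1 = -10.198, lambda_2 = 10.198
The function is not convex.

0


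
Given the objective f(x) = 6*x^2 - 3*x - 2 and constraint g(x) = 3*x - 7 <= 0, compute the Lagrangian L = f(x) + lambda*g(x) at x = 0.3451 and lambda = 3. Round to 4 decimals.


Step 1: Evaluate f(x).
f(0.3451) = 6*0.3451^2 - 3*0.3451 - 2 = -2.3207
Step 2: Evaluate g(x).
g(0.3451) = 3*0.3451 - 7 = -5.9647
Step 3: Compute Lagrangian.
L = -2.3207 + 3*-5.9647 = -20.2148


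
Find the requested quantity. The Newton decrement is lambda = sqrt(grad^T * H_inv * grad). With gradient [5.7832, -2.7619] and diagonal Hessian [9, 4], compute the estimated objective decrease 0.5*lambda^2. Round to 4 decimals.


Step 1: H is diagonal, so H^(-1) * g = [0.6426, -0.6905].
Step 2: g^T H^(-1) g = sum_i g_i^2 / H_ii
  = (5.7832)^2/9 + (-2.7619)^2/4
  = 3.7162 + 1.907 = 5.6232
Step 3: Objective decrease = 0.5 * g^T H^(-1) g = 2.8116


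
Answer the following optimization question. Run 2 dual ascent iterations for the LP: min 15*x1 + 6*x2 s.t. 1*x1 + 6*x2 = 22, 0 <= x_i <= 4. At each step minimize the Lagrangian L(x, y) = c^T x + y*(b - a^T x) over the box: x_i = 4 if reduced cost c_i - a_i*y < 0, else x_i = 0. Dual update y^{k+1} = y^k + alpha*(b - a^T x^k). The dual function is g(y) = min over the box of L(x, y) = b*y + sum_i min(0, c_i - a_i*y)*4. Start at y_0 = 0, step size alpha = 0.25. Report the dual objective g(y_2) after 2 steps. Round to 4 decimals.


Dual ascent for LP: min 15*x1 + 6*x2, 1*x1 + 6*x2 = 22, 0 <= x_i <= 4
Step 1: y^k = 0.0, reduced costs: (15.0, 6.0)
  x^k = (0.0, 0.0), subgradient = b - a^T x = 22.0
  y^{k+1} = 0.0 + 0.25*22.0 = 5.5
Step 2: y^k = 5.5, reduced costs: (9.5, -27.0)
  x^k = (0.0, 4.0), subgradient = b - a^T x = -2.0
  y^{k+1} = 5.5 + 0.25*-2.0 = 5.0
Dual objective at y_2 = 5.0: reduced costs (10.0, -24.0), box minimizer x = (0.0, 4.0)
g(y_2) = b*y + (c1 - a1*y)*x1 + (c2 - a2*y)*x2 = 22*5.0 + 10.0*0.0 + (-24.0)*4.0 = 110.0 + 0.0 - 96.0 = 14.0


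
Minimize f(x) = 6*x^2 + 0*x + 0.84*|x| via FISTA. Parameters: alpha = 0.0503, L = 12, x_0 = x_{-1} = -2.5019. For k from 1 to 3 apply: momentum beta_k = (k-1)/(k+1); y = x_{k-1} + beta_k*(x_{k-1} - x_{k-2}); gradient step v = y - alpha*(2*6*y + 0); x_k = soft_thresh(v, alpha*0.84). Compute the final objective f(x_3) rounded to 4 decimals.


FISTA on f(x) = 6*x^2 + 0*x + 0.84*|x|
L = 12, alpha = 0.0503
Iteration 1: beta = 0.0, y = -2.5019 + 0.0*(-2.5019 + 2.5019) = -2.5019
  grad(y) = -30.0228, v = y - alpha*grad = -0.9918
  prox(v) = soft_thresh(-0.9918, 0.0423) = -0.9495
Iteration 2: beta = 0.3333, y = -0.9495 + 0.3333*(-0.9495 + 2.5019) = -0.432
  grad(y) = -5.1844, v = y - alpha*grad = -0.1713
  prox(v) = soft_thresh(-0.1713, 0.0423) = -0.129
Iteration 3: beta = 0.5, y = -0.129 + 0.5*(-0.129 + 0.9495) = 0.2812
  grad(y) = 3.3749, v = y - alpha*grad = 0.1115
  prox(v) = soft_thresh(0.1115, 0.0423) = 0.0692
f(x_3) = 6*0.0692^2 + 0*0.0692 + 0.84*|0.0692| = 0.0869


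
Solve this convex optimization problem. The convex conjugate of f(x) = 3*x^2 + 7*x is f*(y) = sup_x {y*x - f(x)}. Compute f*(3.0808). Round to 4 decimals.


f*(y) = sup_x {y*x - a*x^2 - b*x} = sup_x {(y-b)*x - a*x^2}
FOC: (y - b) - 2a*x = 0 => x* = (y - b)/(2a)
x* = (3.0808 - 7)/(2*3) = -0.6532
f*(3.0808) = (y-b)^2/(4a) = (3.0808 - 7)^2/(4*3)
= 15.3601/12 = 1.28


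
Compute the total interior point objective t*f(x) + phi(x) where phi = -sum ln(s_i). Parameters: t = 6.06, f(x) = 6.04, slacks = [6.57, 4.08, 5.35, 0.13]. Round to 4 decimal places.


Step 1: Compute log-barrier.
ln values: [1.8825, 1.4061, 1.6771, -2.0402]
phi = -(1.8825 + 1.4061 + 1.6771 - 2.0402) = -2.9255
Step 2: Compute augmented objective.
t*f(x) = 6.06*6.04 = 36.6024
Total = 36.6024 - 2.9255 = 33.6769


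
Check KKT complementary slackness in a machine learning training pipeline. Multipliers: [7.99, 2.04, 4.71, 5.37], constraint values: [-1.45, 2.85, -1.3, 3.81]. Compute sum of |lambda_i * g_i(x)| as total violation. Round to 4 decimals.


KKT complementary slackness check:
lambda_1 * g_1 = 7.99 * -1.45 = -11.5855
lambda_2 * g_2 = 2.04 * 2.85 = 5.814
lambda_3 * g_3 = 4.71 * -1.3 = -6.123
lambda_4 * g_4 = 5.37 * 3.81 = 20.4597
Total violation = 11.5855 + 5.814 + 6.123 + 20.4597 = 43.9822


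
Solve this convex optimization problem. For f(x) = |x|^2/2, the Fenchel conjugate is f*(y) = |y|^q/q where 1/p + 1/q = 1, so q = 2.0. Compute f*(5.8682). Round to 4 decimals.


The conjugate exponent q satisfies 1/p + 1/q = 1.
p = 2, so q = 2/(2 - 1) = 2.0
|y|^q = 5.8682^2.0 = 34.4358
f*(5.8682) = 34.4358 / 2.0 = 17.2179


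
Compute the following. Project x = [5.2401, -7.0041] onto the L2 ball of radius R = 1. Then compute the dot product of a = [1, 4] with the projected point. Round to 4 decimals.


Step 1: Compute ||x|| (intermediates to 6 decimals).
||x|| = sqrt(5.2401^2 + (-7.0041)^2) = 8.747346
Step 2: Project.
Since ||x|| > R, scale = R/||x|| = 1/8.747346 = 0.11432, proj(x) = scale * x
proj(x) = [0.599048, -0.800709]
Step 3: Dot product.
a^T * proj(x) = 1*0.599048 + 4*(-0.800709) = -2.6038


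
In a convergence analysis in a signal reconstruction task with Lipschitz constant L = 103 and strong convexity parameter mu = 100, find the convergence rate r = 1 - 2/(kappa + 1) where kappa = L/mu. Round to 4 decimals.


Step 1: Compute the condition number.
kappa = L/mu = 103/100 = 1.03
Step 2: Compute the convergence rate.
r = 1 - 2/(kappa + 1) = 1 - 2*mu/(L + mu) = (L - mu)/(L + mu) = 3/203 = 0.0148


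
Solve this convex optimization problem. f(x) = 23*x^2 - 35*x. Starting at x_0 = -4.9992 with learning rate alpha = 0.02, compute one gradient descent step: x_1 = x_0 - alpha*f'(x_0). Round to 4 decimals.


We compute the gradient at x_0 and apply the update.
f'(x) = 46*x - 35
f'(-4.9992) = 46*-4.9992 - 35 = -264.9632
x_1 = -4.9992 - 0.02*-264.9632 = 0.3001


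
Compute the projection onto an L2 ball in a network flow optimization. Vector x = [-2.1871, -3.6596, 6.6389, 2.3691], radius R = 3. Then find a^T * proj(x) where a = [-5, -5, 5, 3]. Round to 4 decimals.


Step 1: Compute ||x|| (intermediates to 6 decimals).
||x|| = sqrt((-2.1871)^2 + (-3.6596)^2 + 6.6389^2 + 2.3691^2) = 8.237943
Step 2: Project.
Since ||x|| > R, scale = R/||x|| = 3/8.237943 = 0.364169, proj(x) = scale * x
proj(x) = [-0.796474, -1.332713, 2.417682, 0.862753]
Step 3: Dot product.
a^T * proj(x) = -5*(-0.796474) - 5*(-1.332713) + 5*2.417682 + 3*0.862753 = 25.3226


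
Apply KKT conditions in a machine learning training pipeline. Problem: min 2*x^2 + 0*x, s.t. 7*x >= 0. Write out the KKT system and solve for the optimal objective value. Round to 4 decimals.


Step 1: Try lambda = 0 (constraint inactive).
Stationarity: 2*2*x + 0 = 0
x* = 0/(2*2) = 0.0
Check constraint: 7*0.0 = 0.0 >= 0 -- satisfied.
Step 2: Compute optimal value.
f(x*) = 2*0.0^2 + 0*0.0 = 0.0


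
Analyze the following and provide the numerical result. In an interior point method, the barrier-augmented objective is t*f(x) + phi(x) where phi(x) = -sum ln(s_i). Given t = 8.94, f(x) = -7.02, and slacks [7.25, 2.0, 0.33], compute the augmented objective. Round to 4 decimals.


Step 1: Compute log-barrier.
ln values: [1.981, 0.6931, -1.1087]
phi = -(1.981 + 0.6931 - 1.1087) = -1.5655
Step 2: Compute augmented objective.
t*f(x) = 8.94*-7.02 = -62.7588
Total = -62.7588 - 1.5655 = -64.3243


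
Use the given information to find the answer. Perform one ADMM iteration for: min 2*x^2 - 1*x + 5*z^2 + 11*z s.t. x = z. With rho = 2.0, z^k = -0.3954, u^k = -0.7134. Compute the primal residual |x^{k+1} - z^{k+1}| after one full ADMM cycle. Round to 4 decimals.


ADMM iteration with rho = 2.0, z^k = -0.3954, u^k = -0.7134
Step 1: x-update.
Minimize 2*x^2 - 1*x + (2.0/2)*(x + 0.3954 - 0.7134)^2
FOC: (2*2 + 2.0)*x = 1 + 2.0*(-0.3954 + 0.7134)
x^{k+1} = 0.2727
Step 2: z-update.
Minimize 5*z^2 + 11*z + (2.0/2)*(0.2727 - z - 0.7134)^2
FOC: (2*5 + 2.0)*z = -11 + 2.0*(0.2727 - 0.7134)
z^{k+1} = -0.9901
Step 3: u-update.
u^{k+1} = -0.7134 + 0.2727 + 0.9901 = 0.5494
Step 4: Primal residual = |0.2727 + 0.9901| = 1.2628


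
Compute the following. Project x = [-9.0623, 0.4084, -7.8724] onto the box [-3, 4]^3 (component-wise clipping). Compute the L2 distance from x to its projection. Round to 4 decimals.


Project each component onto [-3, 4].
clip(-9.0623) = -3.0, clip(0.4084) = 0.4084, clip(-7.8724) = -3.0
Projection = [-3.0, 0.4084, -3.0]
Squared diffs: [36.7515, 0.0, 23.7403]
Distance = sqrt(60.4918) = 7.7776
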